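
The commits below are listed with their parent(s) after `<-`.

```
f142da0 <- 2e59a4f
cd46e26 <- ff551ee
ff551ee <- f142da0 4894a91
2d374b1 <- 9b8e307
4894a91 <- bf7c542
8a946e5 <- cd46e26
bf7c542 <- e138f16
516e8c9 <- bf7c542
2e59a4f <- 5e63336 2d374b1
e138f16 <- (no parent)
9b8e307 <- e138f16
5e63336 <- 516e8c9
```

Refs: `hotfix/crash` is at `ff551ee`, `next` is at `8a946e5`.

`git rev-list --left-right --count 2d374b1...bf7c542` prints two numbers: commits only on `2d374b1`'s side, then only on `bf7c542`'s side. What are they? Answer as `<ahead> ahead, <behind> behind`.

Reachable from 2d374b1: {2d374b1, 9b8e307, e138f16}.
Reachable from bf7c542: {bf7c542, e138f16}.
Only in 2d374b1's history (ahead): {2d374b1, 9b8e307} — 2.
Only in bf7c542's history (behind): {bf7c542} — 1.

2 ahead, 1 behind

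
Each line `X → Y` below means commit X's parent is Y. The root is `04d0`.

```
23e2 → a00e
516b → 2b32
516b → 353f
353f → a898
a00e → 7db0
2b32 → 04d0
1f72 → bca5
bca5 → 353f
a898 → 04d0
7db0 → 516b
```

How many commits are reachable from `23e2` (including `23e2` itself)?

8

Walking parent pointers from 23e2: reachable set = {04d0, 23e2, 2b32, 353f, 516b, 7db0, a00e, a898}.
That is 8 commits.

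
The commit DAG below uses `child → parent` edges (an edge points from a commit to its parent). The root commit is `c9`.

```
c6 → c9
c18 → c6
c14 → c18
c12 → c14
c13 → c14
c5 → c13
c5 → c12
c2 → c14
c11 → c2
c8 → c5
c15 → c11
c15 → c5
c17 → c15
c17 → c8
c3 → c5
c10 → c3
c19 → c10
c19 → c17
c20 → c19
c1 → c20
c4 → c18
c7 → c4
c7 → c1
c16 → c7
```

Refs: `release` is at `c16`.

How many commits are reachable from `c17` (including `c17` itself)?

12

Walking parent pointers from c17: reachable set = {c11, c12, c13, c14, c15, c17, c18, c2, c5, c6, c8, c9}.
That is 12 commits.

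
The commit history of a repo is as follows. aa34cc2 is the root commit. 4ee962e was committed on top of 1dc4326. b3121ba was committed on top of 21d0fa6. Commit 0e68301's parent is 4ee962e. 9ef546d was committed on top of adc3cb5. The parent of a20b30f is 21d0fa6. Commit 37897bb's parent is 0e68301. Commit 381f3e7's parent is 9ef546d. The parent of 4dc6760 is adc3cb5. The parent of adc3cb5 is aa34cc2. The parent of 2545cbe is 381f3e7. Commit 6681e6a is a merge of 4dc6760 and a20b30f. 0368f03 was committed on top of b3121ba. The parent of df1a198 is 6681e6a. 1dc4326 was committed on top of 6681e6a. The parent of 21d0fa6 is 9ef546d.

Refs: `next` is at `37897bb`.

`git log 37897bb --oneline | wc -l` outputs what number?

11

Walking parent pointers from 37897bb: reachable set = {0e68301, 1dc4326, 21d0fa6, 37897bb, 4dc6760, 4ee962e, 6681e6a, 9ef546d, a20b30f, aa34cc2, adc3cb5}.
That is 11 commits.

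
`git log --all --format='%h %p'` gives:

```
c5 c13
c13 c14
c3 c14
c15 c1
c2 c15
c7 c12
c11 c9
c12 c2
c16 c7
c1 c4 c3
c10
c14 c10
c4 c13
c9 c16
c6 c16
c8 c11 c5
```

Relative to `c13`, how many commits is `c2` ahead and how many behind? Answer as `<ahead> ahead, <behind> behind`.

Reachable from c2: {c1, c10, c13, c14, c15, c2, c3, c4}.
Reachable from c13: {c10, c13, c14}.
Only in c2's history (ahead): {c1, c15, c2, c3, c4} — 5.
Only in c13's history (behind): {} — 0.

5 ahead, 0 behind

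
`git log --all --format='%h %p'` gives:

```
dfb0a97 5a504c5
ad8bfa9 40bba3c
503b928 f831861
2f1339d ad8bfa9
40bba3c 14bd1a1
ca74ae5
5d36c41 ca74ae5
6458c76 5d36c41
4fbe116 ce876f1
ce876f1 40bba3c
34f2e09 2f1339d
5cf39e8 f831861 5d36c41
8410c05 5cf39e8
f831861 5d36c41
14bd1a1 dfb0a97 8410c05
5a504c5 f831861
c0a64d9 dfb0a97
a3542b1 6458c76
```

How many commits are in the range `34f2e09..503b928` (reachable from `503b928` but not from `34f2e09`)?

Reachable from 503b928: {503b928, 5d36c41, ca74ae5, f831861}.
Reachable from 34f2e09: {14bd1a1, 2f1339d, 34f2e09, 40bba3c, 5a504c5, 5cf39e8, 5d36c41, 8410c05, ad8bfa9, ca74ae5, dfb0a97, f831861}.
In 503b928's history but not 34f2e09's: {503b928} — 1 commit.

1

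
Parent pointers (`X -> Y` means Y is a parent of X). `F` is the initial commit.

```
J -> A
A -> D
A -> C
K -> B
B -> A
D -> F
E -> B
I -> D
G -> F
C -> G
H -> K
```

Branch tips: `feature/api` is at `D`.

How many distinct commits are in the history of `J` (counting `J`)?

Walking parent pointers from J: reachable set = {A, C, D, F, G, J}.
That is 6 commits.

6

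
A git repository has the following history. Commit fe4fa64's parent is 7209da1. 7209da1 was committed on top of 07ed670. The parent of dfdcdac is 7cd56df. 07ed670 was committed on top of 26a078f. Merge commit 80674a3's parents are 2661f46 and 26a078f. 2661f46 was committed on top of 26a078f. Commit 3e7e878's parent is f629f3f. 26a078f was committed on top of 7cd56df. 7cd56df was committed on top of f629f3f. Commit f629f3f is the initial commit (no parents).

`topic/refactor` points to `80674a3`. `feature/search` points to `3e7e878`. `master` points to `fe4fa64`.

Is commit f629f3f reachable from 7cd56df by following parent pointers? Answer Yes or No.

Yes

Ancestors of 7cd56df (commits reachable by following parents): {7cd56df, f629f3f}.
f629f3f is in that set, so it is an ancestor of 7cd56df.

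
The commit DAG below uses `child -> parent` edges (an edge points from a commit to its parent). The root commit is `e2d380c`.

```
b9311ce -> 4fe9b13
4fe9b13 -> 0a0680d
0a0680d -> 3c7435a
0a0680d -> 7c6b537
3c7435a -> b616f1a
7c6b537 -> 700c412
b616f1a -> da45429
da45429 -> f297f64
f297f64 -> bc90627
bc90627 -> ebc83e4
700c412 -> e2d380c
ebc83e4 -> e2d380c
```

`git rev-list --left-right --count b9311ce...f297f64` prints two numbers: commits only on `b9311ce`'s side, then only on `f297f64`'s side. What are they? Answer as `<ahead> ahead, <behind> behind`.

8 ahead, 0 behind

Reachable from b9311ce: {0a0680d, 3c7435a, 4fe9b13, 700c412, 7c6b537, b616f1a, b9311ce, bc90627, da45429, e2d380c, ebc83e4, f297f64}.
Reachable from f297f64: {bc90627, e2d380c, ebc83e4, f297f64}.
Only in b9311ce's history (ahead): {0a0680d, 3c7435a, 4fe9b13, 700c412, 7c6b537, b616f1a, b9311ce, da45429} — 8.
Only in f297f64's history (behind): {} — 0.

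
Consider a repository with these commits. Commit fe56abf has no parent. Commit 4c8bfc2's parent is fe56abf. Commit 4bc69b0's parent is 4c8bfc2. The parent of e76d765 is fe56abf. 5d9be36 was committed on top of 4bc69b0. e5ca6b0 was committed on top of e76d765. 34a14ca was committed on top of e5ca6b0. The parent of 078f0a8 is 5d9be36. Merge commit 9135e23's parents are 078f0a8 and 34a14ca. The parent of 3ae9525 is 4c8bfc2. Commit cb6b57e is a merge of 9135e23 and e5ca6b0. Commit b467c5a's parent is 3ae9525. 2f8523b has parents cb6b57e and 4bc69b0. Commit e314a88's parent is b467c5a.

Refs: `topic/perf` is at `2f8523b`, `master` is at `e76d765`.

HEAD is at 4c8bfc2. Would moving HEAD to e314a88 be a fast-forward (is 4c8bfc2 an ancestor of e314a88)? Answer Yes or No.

Yes

A fast-forward from 4c8bfc2 to e314a88 is possible iff 4c8bfc2 is an ancestor of e314a88.
Ancestors of e314a88: {3ae9525, 4c8bfc2, b467c5a, e314a88, fe56abf}.
4c8bfc2 is among them, so fast-forward is possible.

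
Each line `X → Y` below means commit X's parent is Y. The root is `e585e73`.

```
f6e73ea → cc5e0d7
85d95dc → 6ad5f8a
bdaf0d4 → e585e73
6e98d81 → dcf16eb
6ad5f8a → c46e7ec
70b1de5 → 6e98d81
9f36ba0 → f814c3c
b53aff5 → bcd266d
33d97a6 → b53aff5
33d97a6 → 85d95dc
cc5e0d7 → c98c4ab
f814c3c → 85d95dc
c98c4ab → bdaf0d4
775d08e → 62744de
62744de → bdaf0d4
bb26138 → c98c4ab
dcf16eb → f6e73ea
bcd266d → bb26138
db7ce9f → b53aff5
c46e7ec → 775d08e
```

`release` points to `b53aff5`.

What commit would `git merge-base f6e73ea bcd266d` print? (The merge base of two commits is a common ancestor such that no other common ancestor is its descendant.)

c98c4ab

Ancestors of f6e73ea: {bdaf0d4, c98c4ab, cc5e0d7, e585e73, f6e73ea}.
Ancestors of bcd266d: {bb26138, bcd266d, bdaf0d4, c98c4ab, e585e73}.
Common ancestors: {bdaf0d4, c98c4ab, e585e73}.
Among these, c98c4ab is not an ancestor of any other common ancestor — it is the merge base.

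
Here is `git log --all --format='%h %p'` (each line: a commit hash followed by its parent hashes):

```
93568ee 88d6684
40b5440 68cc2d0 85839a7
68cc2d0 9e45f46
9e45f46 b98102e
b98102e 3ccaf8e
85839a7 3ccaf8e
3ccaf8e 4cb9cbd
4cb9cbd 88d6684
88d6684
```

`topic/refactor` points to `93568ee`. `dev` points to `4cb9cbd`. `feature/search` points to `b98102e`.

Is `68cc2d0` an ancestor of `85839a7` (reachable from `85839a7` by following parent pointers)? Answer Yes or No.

No

Ancestors of 85839a7: {3ccaf8e, 4cb9cbd, 85839a7, 88d6684}.
68cc2d0 is not in that set, so it is not an ancestor of 85839a7.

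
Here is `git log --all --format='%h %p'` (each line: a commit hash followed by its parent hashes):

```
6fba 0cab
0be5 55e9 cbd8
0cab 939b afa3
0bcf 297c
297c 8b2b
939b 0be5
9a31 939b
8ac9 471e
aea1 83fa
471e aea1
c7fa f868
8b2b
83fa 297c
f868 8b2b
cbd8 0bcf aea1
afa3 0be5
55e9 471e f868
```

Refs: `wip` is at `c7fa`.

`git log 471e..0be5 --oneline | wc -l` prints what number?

5

Reachable from 0be5: {0bcf, 0be5, 297c, 471e, 55e9, 83fa, 8b2b, aea1, cbd8, f868}.
Reachable from 471e: {297c, 471e, 83fa, 8b2b, aea1}.
In 0be5's history but not 471e's: {0bcf, 0be5, 55e9, cbd8, f868} — 5 commits.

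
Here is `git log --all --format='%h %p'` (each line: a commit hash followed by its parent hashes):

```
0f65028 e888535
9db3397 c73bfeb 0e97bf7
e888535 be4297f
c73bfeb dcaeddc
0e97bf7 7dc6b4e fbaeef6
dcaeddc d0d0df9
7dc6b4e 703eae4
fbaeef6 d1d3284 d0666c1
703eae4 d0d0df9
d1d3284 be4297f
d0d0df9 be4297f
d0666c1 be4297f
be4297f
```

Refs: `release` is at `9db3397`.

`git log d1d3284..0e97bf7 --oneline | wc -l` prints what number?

Reachable from 0e97bf7: {0e97bf7, 703eae4, 7dc6b4e, be4297f, d0666c1, d0d0df9, d1d3284, fbaeef6}.
Reachable from d1d3284: {be4297f, d1d3284}.
In 0e97bf7's history but not d1d3284's: {0e97bf7, 703eae4, 7dc6b4e, d0666c1, d0d0df9, fbaeef6} — 6 commits.

6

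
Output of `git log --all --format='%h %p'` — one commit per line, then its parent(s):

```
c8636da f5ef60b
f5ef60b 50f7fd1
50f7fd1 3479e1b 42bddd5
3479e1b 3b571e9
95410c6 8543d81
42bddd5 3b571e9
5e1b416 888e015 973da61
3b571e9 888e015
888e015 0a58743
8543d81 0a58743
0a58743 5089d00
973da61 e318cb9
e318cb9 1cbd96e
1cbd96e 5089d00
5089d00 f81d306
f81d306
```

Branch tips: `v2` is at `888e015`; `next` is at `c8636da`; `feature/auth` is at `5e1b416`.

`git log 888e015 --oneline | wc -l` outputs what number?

4

Walking parent pointers from 888e015: reachable set = {0a58743, 5089d00, 888e015, f81d306}.
That is 4 commits.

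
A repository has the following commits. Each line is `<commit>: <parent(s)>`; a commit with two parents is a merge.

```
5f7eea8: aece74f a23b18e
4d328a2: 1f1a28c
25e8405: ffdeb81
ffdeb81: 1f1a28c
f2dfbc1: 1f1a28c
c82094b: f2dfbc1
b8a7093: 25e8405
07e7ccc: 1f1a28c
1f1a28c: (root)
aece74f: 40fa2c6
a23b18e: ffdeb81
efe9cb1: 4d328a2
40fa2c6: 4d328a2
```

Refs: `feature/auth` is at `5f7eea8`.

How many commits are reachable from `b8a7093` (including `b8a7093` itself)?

Walking parent pointers from b8a7093: reachable set = {1f1a28c, 25e8405, b8a7093, ffdeb81}.
That is 4 commits.

4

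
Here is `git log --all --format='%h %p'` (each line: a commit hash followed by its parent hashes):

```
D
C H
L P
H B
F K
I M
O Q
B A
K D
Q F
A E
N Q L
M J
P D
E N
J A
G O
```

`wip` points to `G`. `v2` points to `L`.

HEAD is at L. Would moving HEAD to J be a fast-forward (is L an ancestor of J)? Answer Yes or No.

A fast-forward from L to J is possible iff L is an ancestor of J.
Ancestors of J: {A, D, E, F, J, K, L, N, P, Q}.
L is among them, so fast-forward is possible.

Yes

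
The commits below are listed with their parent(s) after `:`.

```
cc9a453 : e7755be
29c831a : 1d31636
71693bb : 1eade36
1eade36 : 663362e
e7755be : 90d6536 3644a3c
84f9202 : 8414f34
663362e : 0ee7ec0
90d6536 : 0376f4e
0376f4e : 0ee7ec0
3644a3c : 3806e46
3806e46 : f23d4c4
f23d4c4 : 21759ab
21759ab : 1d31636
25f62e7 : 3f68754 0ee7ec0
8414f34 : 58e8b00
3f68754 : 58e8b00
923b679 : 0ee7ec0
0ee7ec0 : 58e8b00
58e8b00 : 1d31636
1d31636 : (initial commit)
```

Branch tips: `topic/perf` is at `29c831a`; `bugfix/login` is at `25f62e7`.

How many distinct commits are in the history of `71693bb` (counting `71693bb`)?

6

Walking parent pointers from 71693bb: reachable set = {0ee7ec0, 1d31636, 1eade36, 58e8b00, 663362e, 71693bb}.
That is 6 commits.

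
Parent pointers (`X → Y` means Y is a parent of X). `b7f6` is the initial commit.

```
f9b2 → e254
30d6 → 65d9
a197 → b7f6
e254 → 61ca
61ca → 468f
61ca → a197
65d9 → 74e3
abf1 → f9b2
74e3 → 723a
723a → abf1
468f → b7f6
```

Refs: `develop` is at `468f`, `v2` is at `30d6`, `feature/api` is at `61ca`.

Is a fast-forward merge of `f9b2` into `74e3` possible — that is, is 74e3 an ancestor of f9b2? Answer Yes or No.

No

A fast-forward from 74e3 to f9b2 is possible iff 74e3 is an ancestor of f9b2.
Ancestors of f9b2: {468f, 61ca, a197, b7f6, e254, f9b2}.
74e3 is not among them, so fast-forward is not possible.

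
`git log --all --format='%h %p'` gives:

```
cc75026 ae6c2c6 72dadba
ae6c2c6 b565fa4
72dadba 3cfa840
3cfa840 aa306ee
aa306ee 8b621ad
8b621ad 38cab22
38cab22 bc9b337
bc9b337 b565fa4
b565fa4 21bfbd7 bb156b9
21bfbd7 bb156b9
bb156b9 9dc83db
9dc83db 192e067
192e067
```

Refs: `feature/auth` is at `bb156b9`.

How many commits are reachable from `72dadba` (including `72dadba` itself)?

Walking parent pointers from 72dadba: reachable set = {192e067, 21bfbd7, 38cab22, 3cfa840, 72dadba, 8b621ad, 9dc83db, aa306ee, b565fa4, bb156b9, bc9b337}.
That is 11 commits.

11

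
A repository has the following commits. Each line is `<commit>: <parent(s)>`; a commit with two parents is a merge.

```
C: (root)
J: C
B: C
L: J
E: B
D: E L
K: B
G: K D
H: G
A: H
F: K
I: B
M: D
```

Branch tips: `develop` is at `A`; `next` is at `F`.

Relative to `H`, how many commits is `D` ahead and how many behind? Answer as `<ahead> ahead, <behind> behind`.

0 ahead, 3 behind

Reachable from D: {B, C, D, E, J, L}.
Reachable from H: {B, C, D, E, G, H, J, K, L}.
Only in D's history (ahead): {} — 0.
Only in H's history (behind): {G, H, K} — 3.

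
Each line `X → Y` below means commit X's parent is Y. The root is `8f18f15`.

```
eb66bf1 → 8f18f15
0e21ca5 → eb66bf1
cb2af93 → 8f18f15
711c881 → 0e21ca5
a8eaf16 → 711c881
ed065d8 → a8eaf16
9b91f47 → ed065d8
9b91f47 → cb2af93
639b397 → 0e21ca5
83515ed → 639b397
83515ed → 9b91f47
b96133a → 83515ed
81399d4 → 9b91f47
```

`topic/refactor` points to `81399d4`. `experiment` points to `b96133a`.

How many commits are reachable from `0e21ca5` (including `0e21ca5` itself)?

Walking parent pointers from 0e21ca5: reachable set = {0e21ca5, 8f18f15, eb66bf1}.
That is 3 commits.

3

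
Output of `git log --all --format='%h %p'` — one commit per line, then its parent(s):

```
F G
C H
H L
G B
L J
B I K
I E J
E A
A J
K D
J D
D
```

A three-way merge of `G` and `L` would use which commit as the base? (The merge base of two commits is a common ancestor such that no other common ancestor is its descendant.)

J

Ancestors of G: {A, B, D, E, G, I, J, K}.
Ancestors of L: {D, J, L}.
Common ancestors: {D, J}.
Among these, J is not an ancestor of any other common ancestor — it is the merge base.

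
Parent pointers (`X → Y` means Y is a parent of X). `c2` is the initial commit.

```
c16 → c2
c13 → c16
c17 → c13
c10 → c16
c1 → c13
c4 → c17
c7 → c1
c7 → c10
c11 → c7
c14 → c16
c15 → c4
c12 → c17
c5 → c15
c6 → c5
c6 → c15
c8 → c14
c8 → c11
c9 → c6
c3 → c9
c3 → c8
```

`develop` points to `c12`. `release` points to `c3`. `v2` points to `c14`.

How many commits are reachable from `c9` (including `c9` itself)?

9

Walking parent pointers from c9: reachable set = {c13, c15, c16, c17, c2, c4, c5, c6, c9}.
That is 9 commits.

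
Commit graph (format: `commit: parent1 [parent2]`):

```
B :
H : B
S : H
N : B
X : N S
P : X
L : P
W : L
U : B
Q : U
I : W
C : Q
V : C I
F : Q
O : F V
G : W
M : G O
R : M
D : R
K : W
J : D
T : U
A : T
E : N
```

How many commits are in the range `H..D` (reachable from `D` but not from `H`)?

17

Reachable from D: {B, C, D, F, G, H, I, L, M, N, O, P, Q, R, S, U, V, W, X}.
Reachable from H: {B, H}.
In D's history but not H's: {C, D, F, G, I, L, M, N, O, P, Q, R, S, U, V, W, X} — 17 commits.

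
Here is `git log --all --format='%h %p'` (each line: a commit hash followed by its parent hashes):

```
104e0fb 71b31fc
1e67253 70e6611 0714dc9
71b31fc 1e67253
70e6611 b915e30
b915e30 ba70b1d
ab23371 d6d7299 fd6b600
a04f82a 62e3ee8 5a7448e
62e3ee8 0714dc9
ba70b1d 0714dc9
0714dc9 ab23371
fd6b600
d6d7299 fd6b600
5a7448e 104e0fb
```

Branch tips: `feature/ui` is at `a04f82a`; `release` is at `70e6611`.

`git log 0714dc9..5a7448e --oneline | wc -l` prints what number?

7

Reachable from 5a7448e: {0714dc9, 104e0fb, 1e67253, 5a7448e, 70e6611, 71b31fc, ab23371, b915e30, ba70b1d, d6d7299, fd6b600}.
Reachable from 0714dc9: {0714dc9, ab23371, d6d7299, fd6b600}.
In 5a7448e's history but not 0714dc9's: {104e0fb, 1e67253, 5a7448e, 70e6611, 71b31fc, b915e30, ba70b1d} — 7 commits.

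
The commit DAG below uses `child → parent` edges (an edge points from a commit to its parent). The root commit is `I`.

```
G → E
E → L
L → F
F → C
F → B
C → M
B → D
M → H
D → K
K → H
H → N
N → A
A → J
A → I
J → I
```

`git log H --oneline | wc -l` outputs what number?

5

Walking parent pointers from H: reachable set = {A, H, I, J, N}.
That is 5 commits.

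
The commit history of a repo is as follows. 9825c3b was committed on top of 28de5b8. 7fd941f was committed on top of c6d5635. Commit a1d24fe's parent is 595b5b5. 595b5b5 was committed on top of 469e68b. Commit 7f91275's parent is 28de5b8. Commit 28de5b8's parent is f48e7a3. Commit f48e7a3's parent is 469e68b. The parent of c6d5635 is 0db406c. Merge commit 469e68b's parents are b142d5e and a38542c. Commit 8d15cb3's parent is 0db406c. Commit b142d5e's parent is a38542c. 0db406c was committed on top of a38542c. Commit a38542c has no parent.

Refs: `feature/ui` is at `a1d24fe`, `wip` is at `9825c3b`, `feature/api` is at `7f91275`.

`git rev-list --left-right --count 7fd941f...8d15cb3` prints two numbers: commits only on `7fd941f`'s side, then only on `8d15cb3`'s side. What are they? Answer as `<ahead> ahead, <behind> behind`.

2 ahead, 1 behind

Reachable from 7fd941f: {0db406c, 7fd941f, a38542c, c6d5635}.
Reachable from 8d15cb3: {0db406c, 8d15cb3, a38542c}.
Only in 7fd941f's history (ahead): {7fd941f, c6d5635} — 2.
Only in 8d15cb3's history (behind): {8d15cb3} — 1.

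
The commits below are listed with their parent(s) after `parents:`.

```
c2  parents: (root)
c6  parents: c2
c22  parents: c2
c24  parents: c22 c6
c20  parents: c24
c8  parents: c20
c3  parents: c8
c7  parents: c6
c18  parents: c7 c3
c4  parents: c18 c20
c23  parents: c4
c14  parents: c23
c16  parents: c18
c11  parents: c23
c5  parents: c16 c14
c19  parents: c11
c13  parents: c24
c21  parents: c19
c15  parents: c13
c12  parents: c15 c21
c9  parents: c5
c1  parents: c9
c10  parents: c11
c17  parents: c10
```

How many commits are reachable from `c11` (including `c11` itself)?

Walking parent pointers from c11: reachable set = {c11, c18, c2, c20, c22, c23, c24, c3, c4, c6, c7, c8}.
That is 12 commits.

12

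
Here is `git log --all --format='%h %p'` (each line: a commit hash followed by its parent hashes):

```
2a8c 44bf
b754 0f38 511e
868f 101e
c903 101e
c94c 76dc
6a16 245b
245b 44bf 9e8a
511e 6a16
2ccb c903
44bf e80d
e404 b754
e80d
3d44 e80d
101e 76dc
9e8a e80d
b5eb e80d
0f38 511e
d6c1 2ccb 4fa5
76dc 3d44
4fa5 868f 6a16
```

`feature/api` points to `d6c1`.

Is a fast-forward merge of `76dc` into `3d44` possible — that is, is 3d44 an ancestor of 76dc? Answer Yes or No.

A fast-forward from 3d44 to 76dc is possible iff 3d44 is an ancestor of 76dc.
Ancestors of 76dc: {3d44, 76dc, e80d}.
3d44 is among them, so fast-forward is possible.

Yes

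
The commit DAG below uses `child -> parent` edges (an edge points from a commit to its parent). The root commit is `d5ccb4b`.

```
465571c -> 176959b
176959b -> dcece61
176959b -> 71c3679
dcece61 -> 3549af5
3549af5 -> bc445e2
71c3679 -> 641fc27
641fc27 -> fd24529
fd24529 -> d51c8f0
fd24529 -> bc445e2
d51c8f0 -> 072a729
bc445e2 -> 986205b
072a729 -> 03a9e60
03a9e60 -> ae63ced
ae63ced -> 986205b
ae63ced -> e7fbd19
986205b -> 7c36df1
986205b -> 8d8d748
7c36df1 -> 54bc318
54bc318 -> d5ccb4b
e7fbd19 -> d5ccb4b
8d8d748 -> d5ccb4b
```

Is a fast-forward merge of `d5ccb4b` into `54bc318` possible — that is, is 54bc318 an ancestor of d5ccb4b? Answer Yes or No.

A fast-forward from 54bc318 to d5ccb4b is possible iff 54bc318 is an ancestor of d5ccb4b.
Ancestors of d5ccb4b: {d5ccb4b}.
54bc318 is not among them, so fast-forward is not possible.

No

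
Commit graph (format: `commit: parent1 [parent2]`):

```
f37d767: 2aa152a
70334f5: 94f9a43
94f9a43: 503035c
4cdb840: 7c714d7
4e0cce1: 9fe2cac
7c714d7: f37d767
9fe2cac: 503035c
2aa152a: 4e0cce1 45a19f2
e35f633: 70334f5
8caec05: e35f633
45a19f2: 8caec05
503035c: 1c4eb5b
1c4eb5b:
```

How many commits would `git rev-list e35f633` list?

5

Walking parent pointers from e35f633: reachable set = {1c4eb5b, 503035c, 70334f5, 94f9a43, e35f633}.
That is 5 commits.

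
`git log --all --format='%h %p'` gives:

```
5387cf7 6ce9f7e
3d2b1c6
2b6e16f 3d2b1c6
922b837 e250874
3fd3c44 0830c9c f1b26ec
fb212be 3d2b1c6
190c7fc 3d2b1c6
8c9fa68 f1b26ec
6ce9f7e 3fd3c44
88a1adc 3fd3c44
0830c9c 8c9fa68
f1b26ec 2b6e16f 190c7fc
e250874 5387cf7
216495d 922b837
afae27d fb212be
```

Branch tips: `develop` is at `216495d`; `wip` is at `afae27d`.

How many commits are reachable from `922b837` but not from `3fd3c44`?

4

Reachable from 922b837: {0830c9c, 190c7fc, 2b6e16f, 3d2b1c6, 3fd3c44, 5387cf7, 6ce9f7e, 8c9fa68, 922b837, e250874, f1b26ec}.
Reachable from 3fd3c44: {0830c9c, 190c7fc, 2b6e16f, 3d2b1c6, 3fd3c44, 8c9fa68, f1b26ec}.
In 922b837's history but not 3fd3c44's: {5387cf7, 6ce9f7e, 922b837, e250874} — 4 commits.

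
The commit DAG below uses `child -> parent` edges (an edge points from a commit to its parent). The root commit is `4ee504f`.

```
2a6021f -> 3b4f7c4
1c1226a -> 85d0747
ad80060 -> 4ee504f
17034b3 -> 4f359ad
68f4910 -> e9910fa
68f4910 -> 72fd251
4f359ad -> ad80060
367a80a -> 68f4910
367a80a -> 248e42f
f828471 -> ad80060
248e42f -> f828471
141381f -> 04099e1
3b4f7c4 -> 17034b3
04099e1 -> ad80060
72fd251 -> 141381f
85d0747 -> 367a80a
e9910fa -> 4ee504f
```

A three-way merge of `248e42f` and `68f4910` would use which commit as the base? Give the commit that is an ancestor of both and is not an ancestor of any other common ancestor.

ad80060

Ancestors of 248e42f: {248e42f, 4ee504f, ad80060, f828471}.
Ancestors of 68f4910: {04099e1, 141381f, 4ee504f, 68f4910, 72fd251, ad80060, e9910fa}.
Common ancestors: {4ee504f, ad80060}.
Among these, ad80060 is not an ancestor of any other common ancestor — it is the merge base.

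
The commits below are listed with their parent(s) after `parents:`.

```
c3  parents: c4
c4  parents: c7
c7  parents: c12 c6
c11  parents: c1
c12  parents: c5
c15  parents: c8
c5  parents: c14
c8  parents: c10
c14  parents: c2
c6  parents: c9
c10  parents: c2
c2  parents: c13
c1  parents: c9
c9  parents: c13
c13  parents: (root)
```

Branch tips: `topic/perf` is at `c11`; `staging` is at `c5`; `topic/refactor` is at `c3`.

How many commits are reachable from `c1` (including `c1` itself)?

3

Walking parent pointers from c1: reachable set = {c1, c13, c9}.
That is 3 commits.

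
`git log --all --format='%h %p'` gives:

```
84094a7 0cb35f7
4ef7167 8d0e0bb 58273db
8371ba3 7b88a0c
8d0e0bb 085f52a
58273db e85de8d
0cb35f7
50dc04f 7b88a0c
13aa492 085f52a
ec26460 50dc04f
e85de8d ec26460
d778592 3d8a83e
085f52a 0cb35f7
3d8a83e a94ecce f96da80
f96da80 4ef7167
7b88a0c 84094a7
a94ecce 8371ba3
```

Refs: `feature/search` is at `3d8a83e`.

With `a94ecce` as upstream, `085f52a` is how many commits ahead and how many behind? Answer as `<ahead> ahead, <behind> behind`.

1 ahead, 4 behind

Reachable from 085f52a: {085f52a, 0cb35f7}.
Reachable from a94ecce: {0cb35f7, 7b88a0c, 8371ba3, 84094a7, a94ecce}.
Only in 085f52a's history (ahead): {085f52a} — 1.
Only in a94ecce's history (behind): {7b88a0c, 8371ba3, 84094a7, a94ecce} — 4.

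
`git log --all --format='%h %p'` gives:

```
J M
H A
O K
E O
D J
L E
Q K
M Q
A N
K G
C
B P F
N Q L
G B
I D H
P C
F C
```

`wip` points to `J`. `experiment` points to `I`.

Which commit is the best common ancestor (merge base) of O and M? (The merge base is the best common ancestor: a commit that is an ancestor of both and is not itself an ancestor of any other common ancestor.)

Ancestors of O: {B, C, F, G, K, O, P}.
Ancestors of M: {B, C, F, G, K, M, P, Q}.
Common ancestors: {B, C, F, G, K, P}.
Among these, K is not an ancestor of any other common ancestor — it is the merge base.

K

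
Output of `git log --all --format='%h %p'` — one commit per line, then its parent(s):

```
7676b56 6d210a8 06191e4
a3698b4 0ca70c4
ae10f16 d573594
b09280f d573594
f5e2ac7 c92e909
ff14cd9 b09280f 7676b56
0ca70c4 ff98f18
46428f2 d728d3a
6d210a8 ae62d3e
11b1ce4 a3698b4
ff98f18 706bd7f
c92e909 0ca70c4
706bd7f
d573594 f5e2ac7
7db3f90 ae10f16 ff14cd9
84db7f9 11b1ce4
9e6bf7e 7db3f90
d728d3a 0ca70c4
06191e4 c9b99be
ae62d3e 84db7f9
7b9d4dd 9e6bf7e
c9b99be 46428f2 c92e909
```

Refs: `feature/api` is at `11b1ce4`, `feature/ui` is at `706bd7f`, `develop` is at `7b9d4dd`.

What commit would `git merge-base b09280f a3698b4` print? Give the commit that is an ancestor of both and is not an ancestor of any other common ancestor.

Ancestors of b09280f: {0ca70c4, 706bd7f, b09280f, c92e909, d573594, f5e2ac7, ff98f18}.
Ancestors of a3698b4: {0ca70c4, 706bd7f, a3698b4, ff98f18}.
Common ancestors: {0ca70c4, 706bd7f, ff98f18}.
Among these, 0ca70c4 is not an ancestor of any other common ancestor — it is the merge base.

0ca70c4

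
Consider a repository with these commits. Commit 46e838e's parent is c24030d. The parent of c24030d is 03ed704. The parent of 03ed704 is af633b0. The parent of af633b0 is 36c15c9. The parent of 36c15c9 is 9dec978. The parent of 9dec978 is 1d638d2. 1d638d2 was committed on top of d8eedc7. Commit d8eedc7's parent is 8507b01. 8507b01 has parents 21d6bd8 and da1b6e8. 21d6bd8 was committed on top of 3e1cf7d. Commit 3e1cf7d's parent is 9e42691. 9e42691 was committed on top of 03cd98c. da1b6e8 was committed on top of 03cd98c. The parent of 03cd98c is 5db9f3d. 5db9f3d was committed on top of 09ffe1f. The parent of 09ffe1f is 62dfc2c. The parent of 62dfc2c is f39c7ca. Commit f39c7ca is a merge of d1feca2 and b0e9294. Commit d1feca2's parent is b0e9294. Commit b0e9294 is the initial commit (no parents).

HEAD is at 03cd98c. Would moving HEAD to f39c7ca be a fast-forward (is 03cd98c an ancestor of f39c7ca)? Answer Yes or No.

No

A fast-forward from 03cd98c to f39c7ca is possible iff 03cd98c is an ancestor of f39c7ca.
Ancestors of f39c7ca: {b0e9294, d1feca2, f39c7ca}.
03cd98c is not among them, so fast-forward is not possible.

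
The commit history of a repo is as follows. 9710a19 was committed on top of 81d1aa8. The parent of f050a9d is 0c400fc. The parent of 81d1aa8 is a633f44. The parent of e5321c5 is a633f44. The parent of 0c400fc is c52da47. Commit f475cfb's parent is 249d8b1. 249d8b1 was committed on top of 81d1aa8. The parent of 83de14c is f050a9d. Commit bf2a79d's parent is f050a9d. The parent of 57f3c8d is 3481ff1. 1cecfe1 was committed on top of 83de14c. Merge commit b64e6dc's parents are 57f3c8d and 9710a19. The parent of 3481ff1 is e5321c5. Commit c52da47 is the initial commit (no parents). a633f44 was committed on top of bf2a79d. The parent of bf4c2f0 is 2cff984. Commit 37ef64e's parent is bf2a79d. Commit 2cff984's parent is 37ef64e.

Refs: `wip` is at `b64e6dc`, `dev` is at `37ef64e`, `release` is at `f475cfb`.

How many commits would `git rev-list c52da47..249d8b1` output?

Reachable from 249d8b1: {0c400fc, 249d8b1, 81d1aa8, a633f44, bf2a79d, c52da47, f050a9d}.
Reachable from c52da47: {c52da47}.
In 249d8b1's history but not c52da47's: {0c400fc, 249d8b1, 81d1aa8, a633f44, bf2a79d, f050a9d} — 6 commits.

6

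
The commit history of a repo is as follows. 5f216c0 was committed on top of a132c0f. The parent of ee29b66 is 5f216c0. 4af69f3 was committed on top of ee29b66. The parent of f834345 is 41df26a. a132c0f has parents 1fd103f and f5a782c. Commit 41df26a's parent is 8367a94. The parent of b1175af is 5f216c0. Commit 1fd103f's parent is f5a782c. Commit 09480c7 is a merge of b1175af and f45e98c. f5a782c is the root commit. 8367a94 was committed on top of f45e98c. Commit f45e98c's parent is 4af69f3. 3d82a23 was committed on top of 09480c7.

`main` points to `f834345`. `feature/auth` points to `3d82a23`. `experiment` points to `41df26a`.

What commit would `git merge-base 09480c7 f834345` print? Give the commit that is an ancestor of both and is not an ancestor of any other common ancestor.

f45e98c

Ancestors of 09480c7: {09480c7, 1fd103f, 4af69f3, 5f216c0, a132c0f, b1175af, ee29b66, f45e98c, f5a782c}.
Ancestors of f834345: {1fd103f, 41df26a, 4af69f3, 5f216c0, 8367a94, a132c0f, ee29b66, f45e98c, f5a782c, f834345}.
Common ancestors: {1fd103f, 4af69f3, 5f216c0, a132c0f, ee29b66, f45e98c, f5a782c}.
Among these, f45e98c is not an ancestor of any other common ancestor — it is the merge base.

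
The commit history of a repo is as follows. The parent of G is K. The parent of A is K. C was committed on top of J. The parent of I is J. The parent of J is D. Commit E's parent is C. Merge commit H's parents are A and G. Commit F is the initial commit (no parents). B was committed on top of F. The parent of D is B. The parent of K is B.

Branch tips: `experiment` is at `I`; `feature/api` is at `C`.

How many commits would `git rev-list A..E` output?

4

Reachable from E: {B, C, D, E, F, J}.
Reachable from A: {A, B, F, K}.
In E's history but not A's: {C, D, E, J} — 4 commits.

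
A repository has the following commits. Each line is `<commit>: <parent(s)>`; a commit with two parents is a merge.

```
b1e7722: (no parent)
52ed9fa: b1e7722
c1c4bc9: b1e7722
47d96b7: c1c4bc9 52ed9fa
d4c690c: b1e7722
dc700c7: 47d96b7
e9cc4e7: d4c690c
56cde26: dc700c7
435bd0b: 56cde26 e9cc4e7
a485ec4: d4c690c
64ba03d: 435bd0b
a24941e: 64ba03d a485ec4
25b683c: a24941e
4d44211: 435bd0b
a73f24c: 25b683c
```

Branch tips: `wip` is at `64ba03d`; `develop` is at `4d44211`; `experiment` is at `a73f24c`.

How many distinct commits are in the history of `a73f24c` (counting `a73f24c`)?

Walking parent pointers from a73f24c: reachable set = {25b683c, 435bd0b, 47d96b7, 52ed9fa, 56cde26, 64ba03d, a24941e, a485ec4, a73f24c, b1e7722, c1c4bc9, d4c690c, dc700c7, e9cc4e7}.
That is 14 commits.

14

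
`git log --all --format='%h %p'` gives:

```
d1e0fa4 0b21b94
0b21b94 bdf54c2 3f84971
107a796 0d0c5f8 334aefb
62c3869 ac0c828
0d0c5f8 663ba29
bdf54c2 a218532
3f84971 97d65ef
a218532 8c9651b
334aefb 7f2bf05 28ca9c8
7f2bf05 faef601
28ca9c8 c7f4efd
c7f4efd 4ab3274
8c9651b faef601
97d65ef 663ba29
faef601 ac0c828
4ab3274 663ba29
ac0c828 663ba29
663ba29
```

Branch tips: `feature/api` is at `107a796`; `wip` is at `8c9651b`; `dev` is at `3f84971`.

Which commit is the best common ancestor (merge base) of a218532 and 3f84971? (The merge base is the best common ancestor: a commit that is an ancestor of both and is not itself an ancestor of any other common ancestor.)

663ba29

Ancestors of a218532: {663ba29, 8c9651b, a218532, ac0c828, faef601}.
Ancestors of 3f84971: {3f84971, 663ba29, 97d65ef}.
Common ancestors: {663ba29}.
The only common ancestor is 663ba29, so it is the merge base.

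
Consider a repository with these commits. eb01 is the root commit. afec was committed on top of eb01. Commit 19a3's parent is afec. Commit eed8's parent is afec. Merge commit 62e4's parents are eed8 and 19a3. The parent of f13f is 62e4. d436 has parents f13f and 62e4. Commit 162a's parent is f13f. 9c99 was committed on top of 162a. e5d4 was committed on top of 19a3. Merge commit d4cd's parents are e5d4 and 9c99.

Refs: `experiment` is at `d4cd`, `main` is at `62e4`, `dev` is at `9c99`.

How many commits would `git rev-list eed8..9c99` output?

5

Reachable from 9c99: {162a, 19a3, 62e4, 9c99, afec, eb01, eed8, f13f}.
Reachable from eed8: {afec, eb01, eed8}.
In 9c99's history but not eed8's: {162a, 19a3, 62e4, 9c99, f13f} — 5 commits.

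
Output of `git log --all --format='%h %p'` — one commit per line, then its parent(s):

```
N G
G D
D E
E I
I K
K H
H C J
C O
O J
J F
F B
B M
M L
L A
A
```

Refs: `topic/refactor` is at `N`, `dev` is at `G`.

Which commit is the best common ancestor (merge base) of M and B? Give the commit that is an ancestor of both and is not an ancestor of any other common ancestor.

Ancestors of M: {A, L, M}.
Ancestors of B: {A, B, L, M}.
Common ancestors: {A, L, M}.
Among these, M is not an ancestor of any other common ancestor — it is the merge base.

M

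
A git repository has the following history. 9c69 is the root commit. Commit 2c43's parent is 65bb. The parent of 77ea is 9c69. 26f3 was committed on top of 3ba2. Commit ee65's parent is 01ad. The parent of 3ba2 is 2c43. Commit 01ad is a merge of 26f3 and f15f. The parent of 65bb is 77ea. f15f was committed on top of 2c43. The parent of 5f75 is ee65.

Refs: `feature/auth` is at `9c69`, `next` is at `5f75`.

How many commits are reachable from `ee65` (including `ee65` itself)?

9

Walking parent pointers from ee65: reachable set = {01ad, 26f3, 2c43, 3ba2, 65bb, 77ea, 9c69, ee65, f15f}.
That is 9 commits.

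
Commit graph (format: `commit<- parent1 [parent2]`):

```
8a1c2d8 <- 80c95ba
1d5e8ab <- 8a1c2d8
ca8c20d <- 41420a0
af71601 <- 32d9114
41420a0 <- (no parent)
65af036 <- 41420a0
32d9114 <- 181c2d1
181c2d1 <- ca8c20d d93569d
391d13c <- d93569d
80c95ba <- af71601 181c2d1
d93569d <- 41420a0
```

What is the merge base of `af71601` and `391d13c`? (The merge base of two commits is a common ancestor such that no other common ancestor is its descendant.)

d93569d

Ancestors of af71601: {181c2d1, 32d9114, 41420a0, af71601, ca8c20d, d93569d}.
Ancestors of 391d13c: {391d13c, 41420a0, d93569d}.
Common ancestors: {41420a0, d93569d}.
Among these, d93569d is not an ancestor of any other common ancestor — it is the merge base.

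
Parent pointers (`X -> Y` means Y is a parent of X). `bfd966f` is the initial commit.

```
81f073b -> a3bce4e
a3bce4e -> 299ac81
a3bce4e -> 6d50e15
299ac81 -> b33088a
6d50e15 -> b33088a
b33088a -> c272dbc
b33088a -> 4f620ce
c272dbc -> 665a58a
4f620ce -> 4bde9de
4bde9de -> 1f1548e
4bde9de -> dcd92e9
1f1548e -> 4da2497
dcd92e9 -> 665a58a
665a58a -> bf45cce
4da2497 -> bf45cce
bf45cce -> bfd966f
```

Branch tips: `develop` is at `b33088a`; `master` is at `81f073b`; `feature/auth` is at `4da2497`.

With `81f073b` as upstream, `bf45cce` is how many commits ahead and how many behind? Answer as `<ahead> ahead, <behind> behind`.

0 ahead, 12 behind

Reachable from bf45cce: {bf45cce, bfd966f}.
Reachable from 81f073b: {1f1548e, 299ac81, 4bde9de, 4da2497, 4f620ce, 665a58a, 6d50e15, 81f073b, a3bce4e, b33088a, bf45cce, bfd966f, c272dbc, dcd92e9}.
Only in bf45cce's history (ahead): {} — 0.
Only in 81f073b's history (behind): {1f1548e, 299ac81, 4bde9de, 4da2497, 4f620ce, 665a58a, 6d50e15, 81f073b, a3bce4e, b33088a, c272dbc, dcd92e9} — 12.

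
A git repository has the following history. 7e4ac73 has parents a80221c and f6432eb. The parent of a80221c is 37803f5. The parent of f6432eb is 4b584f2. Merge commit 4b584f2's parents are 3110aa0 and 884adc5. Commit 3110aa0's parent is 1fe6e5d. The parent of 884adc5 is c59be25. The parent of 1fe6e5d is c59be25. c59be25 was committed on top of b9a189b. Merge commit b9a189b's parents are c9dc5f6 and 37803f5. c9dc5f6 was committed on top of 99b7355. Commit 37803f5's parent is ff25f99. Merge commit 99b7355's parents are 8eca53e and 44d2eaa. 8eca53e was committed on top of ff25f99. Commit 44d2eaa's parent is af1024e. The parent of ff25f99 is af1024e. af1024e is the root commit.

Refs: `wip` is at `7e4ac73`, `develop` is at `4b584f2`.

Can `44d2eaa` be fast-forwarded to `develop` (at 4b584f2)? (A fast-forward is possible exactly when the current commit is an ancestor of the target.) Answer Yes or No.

Yes

A fast-forward from 44d2eaa to 4b584f2 is possible iff 44d2eaa is an ancestor of 4b584f2.
Ancestors of 4b584f2: {1fe6e5d, 3110aa0, 37803f5, 44d2eaa, 4b584f2, 884adc5, 8eca53e, 99b7355, af1024e, b9a189b, c59be25, c9dc5f6, ff25f99}.
44d2eaa is among them, so fast-forward is possible.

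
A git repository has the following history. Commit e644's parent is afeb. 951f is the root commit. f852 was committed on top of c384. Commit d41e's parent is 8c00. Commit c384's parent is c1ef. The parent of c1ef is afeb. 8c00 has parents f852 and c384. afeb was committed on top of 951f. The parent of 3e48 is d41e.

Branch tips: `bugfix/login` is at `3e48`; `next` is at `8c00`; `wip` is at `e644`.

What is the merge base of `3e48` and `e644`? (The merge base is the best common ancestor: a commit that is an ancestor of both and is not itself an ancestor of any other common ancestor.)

afeb

Ancestors of 3e48: {3e48, 8c00, 951f, afeb, c1ef, c384, d41e, f852}.
Ancestors of e644: {951f, afeb, e644}.
Common ancestors: {951f, afeb}.
Among these, afeb is not an ancestor of any other common ancestor — it is the merge base.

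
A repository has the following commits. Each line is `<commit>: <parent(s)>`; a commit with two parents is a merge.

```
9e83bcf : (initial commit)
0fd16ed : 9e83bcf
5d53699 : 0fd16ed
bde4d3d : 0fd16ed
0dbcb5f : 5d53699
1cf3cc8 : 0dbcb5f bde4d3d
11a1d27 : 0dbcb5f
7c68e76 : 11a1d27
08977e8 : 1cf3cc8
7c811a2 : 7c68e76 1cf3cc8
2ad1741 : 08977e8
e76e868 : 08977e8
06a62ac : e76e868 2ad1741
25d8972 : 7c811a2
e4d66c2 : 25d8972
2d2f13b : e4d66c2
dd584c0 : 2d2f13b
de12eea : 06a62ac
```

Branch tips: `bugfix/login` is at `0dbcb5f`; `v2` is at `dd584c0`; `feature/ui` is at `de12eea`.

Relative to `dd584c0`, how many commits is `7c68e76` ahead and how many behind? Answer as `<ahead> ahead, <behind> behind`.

Reachable from 7c68e76: {0dbcb5f, 0fd16ed, 11a1d27, 5d53699, 7c68e76, 9e83bcf}.
Reachable from dd584c0: {0dbcb5f, 0fd16ed, 11a1d27, 1cf3cc8, 25d8972, 2d2f13b, 5d53699, 7c68e76, 7c811a2, 9e83bcf, bde4d3d, dd584c0, e4d66c2}.
Only in 7c68e76's history (ahead): {} — 0.
Only in dd584c0's history (behind): {1cf3cc8, 25d8972, 2d2f13b, 7c811a2, bde4d3d, dd584c0, e4d66c2} — 7.

0 ahead, 7 behind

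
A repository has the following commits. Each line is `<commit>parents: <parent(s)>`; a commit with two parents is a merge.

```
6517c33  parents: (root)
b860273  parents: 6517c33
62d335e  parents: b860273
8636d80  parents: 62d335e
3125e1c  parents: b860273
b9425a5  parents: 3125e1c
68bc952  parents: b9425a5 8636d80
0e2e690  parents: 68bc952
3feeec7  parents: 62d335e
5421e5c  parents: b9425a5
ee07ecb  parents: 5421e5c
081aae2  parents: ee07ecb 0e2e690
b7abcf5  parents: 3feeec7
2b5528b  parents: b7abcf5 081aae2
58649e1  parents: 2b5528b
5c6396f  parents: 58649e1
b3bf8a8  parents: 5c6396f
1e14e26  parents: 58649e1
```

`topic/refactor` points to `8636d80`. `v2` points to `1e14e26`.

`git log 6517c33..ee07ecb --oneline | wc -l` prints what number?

5

Reachable from ee07ecb: {3125e1c, 5421e5c, 6517c33, b860273, b9425a5, ee07ecb}.
Reachable from 6517c33: {6517c33}.
In ee07ecb's history but not 6517c33's: {3125e1c, 5421e5c, b860273, b9425a5, ee07ecb} — 5 commits.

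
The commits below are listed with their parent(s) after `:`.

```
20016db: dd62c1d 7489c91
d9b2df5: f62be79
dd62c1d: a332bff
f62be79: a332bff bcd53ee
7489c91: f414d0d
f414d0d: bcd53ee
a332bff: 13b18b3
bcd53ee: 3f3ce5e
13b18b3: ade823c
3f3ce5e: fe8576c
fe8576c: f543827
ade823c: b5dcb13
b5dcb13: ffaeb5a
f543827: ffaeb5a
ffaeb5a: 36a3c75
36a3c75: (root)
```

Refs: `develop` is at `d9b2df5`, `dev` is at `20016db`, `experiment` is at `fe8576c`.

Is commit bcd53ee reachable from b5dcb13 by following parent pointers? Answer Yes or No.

No

Ancestors of b5dcb13: {36a3c75, b5dcb13, ffaeb5a}.
bcd53ee is not in that set, so it is not an ancestor of b5dcb13.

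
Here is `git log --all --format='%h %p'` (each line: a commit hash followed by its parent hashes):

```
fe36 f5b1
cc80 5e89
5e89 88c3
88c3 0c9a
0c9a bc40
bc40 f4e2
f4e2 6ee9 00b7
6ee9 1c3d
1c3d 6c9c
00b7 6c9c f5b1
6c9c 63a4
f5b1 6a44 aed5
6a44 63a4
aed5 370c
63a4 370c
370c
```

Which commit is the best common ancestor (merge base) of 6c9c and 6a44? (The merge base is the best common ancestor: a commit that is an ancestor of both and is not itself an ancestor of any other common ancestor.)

Ancestors of 6c9c: {370c, 63a4, 6c9c}.
Ancestors of 6a44: {370c, 63a4, 6a44}.
Common ancestors: {370c, 63a4}.
Among these, 63a4 is not an ancestor of any other common ancestor — it is the merge base.

63a4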